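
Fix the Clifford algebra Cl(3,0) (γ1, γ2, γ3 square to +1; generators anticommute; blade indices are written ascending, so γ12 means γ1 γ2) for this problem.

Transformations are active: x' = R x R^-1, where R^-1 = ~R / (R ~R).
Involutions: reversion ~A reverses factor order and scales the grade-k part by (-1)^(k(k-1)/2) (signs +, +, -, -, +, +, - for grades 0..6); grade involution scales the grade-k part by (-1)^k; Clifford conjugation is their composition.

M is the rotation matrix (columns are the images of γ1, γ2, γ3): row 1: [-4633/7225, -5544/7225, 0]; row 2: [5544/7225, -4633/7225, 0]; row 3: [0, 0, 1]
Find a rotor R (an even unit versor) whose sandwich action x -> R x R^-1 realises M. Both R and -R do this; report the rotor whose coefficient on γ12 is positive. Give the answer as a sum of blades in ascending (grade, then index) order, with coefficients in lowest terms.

Method: write R = a + b12*γ12 + b13*γ13 + b23*γ23 with a^2 + b12^2 + b13^2 + b23^2 = 1 (so R^-1 = ~R). Expanding the columns R e_j ~R gives tr M = 4a^2 - 1 and, from the antisymmetric part, M21 - M12 = -4a*b12, M13 - M31 = 4a*b13, M32 - M23 = -4a*b23.
Here tr M = -2041/7225, so a^2 = (1 + tr M)/4 = 1296/7225 and a = ±36/85. Taking a = 36/85: M21 - M12 = 11088/7225, M13 - M31 = 0, M32 - M23 = 0, giving b12 = -77/85, b13 = 0, b23 = 0, i.e. R = 36/85 - 77/85*γ12.
Its γ12 coefficient is negative, so report the other preimage -R.
Answer: -36/85 + 77/85*γ12. Recall the cover is two-to-one: with M of trace -2041/7225, both preimages act alike, and the stated γ12 sign chooses the sheet.


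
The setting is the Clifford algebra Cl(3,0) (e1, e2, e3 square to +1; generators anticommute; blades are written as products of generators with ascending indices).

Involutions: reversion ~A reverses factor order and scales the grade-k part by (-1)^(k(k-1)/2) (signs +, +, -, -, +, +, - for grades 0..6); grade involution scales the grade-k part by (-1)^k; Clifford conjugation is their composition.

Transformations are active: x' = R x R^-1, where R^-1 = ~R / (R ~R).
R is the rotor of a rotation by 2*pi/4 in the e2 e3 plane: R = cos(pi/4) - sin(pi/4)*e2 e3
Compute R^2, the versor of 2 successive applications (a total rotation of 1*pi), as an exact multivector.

Half-angle bookkeeping: 2 applications in e2 e3 add up to rotor phase 2*pi/4 = pi/2, so R^2 = cos(pi/2) - sin(pi/2)*e2 e3.
cos(pi/2) = 0 and sin(pi/2) = 1, so R^2 = -e2 e3. The net rotation is 1*pi; the rotor keeps the half-angle phase exactly.
Answer: -e2 e3


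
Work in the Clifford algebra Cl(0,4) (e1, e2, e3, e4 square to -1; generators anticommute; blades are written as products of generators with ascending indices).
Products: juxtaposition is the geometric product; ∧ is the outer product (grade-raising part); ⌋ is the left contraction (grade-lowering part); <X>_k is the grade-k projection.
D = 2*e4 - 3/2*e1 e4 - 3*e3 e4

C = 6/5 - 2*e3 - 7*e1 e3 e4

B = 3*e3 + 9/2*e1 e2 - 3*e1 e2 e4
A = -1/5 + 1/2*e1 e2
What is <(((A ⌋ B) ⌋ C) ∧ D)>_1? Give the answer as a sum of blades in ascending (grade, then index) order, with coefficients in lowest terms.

step 1: -9/4 - 3/5*e3 + 3/2*e4 - 9/10*e1 e2 + 3/5*e1 e2 e4
step 2: -39/10 + 9/2*e3 + 21/2*e1 e3 + 21/5*e1 e4 + 63/4*e1 e3 e4
step 3: -39/5*e4 + 117/20*e1 e4 + 207/10*e3 e4 + 111/4*e1 e3 e4
step 4: -39/5*e4
Answer: -39/5*e4


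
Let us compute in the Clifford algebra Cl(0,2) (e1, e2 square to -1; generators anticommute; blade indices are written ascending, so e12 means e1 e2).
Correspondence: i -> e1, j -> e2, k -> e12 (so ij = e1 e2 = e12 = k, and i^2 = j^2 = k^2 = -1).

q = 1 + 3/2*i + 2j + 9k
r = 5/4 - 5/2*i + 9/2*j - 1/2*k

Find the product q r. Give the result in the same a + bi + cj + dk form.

In blades: q = 1 + 3/2*e1 + 2*e2 + 9*e12, r = 5/4 - 5/2*e1 + 9/2*e2 - 1/2*e12.
Distribute q over r term by term (generator squares from the signature, products reordered to ascending indices): (1)*r = 5/4 - 5/2*e1 + 9/2*e2 - 1/2*e12; (3/2*e1)*r = 15/4 + 15/8*e1 + 3/4*e2 + 27/4*e12; (2*e2)*r = -9 - e1 + 5/2*e2 + 5*e12; (9*e12)*r = 9/2 - 81/2*e1 - 45/2*e2 + 45/4*e12.
Sum: 1/2 - 337/8*e1 - 59/4*e2 + 45/2*e12; translating back through the correspondence:
Answer: 1/2 - 337/8*i - 59/4*j + 45/2*k


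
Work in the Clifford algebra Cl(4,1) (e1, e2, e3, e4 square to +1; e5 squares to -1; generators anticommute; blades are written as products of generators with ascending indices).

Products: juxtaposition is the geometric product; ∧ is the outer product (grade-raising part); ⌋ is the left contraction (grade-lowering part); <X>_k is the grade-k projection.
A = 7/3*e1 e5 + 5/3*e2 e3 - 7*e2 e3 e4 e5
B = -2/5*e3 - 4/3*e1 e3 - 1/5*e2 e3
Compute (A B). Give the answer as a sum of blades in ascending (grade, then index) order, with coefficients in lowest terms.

step 1: 1/3 - 2/3*e2 - 20/9*e1 e2 - 28/9*e3 e5 - 7/5*e4 e5 + 14/15*e1 e3 e5 + 14/5*e2 e4 e5 - 7/15*e1 e2 e3 e5 + 28/3*e1 e2 e4 e5
Answer: 1/3 - 2/3*e2 - 20/9*e1 e2 - 28/9*e3 e5 - 7/5*e4 e5 + 14/15*e1 e3 e5 + 14/5*e2 e4 e5 - 7/15*e1 e2 e3 e5 + 28/3*e1 e2 e4 e5


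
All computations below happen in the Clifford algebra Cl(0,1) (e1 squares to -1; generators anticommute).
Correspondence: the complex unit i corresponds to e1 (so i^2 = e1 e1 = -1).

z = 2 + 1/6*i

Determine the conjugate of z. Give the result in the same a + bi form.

In blades: z = 2 + 1/6*e1.
Conjugation here is Clifford conjugation: the scalar is fixed and the grade-1 and grade-2 blades all flip sign, giving 2 - 1/6*e1; translating back:
Answer: 2 - 1/6*i


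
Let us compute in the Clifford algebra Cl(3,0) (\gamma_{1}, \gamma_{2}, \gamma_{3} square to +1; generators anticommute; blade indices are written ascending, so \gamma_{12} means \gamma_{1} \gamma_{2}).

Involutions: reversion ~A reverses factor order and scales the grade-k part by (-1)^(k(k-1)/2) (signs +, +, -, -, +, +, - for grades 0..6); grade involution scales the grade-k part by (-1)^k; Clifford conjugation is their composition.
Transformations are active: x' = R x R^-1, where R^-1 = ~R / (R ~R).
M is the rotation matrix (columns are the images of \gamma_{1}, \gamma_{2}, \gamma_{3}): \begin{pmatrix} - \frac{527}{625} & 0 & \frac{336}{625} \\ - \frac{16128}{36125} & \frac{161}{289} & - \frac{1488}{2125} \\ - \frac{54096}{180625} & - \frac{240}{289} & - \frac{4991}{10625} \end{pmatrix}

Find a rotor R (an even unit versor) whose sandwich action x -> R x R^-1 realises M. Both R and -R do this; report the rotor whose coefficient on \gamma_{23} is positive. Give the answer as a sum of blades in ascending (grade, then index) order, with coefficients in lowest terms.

Method: write R = a + b12*\gamma_{12} + b13*\gamma_{13} + b23*\gamma_{23} with a^2 + b12^2 + b13^2 + b23^2 = 1 (so R^-1 = ~R). Expanding the columns R e_j ~R gives tr M = 4a^2 - 1 and, from the antisymmetric part, M21 - M12 = -4a*b12, M13 - M31 = 4a*b13, M32 - M23 = -4a*b23.
Here tr M = -\frac{5461}{7225}, so a^2 = (1 + tr M)/4 = \frac{441}{7225} and a = ±\frac{21}{85}. Taking a = \frac{21}{85}: M21 - M12 = -\frac{16128}{36125}, M13 - M31 = \frac{6048}{7225}, M32 - M23 = -\frac{4704}{36125}, giving b12 = \frac{192}{425}, b13 = \frac{72}{85}, b23 = \frac{56}{425}, i.e. R = \frac{21}{85} + \frac{192}{425} \gamma_{12} + \frac{72}{85} \gamma_{13} + \frac{56}{425} \gamma_{23}.
Its \gamma_{23} coefficient is already positive.
Answer: \frac{21}{85} + \frac{192}{425} \gamma_{12} + \frac{72}{85} \gamma_{13} + \frac{56}{425} \gamma_{23}. Why the constraint matters: R and -R act identically through the sandwich — M has trace -\frac{5461}{7225} either way — so only the sign condition on \gamma_{23} picks one of the two preimages.


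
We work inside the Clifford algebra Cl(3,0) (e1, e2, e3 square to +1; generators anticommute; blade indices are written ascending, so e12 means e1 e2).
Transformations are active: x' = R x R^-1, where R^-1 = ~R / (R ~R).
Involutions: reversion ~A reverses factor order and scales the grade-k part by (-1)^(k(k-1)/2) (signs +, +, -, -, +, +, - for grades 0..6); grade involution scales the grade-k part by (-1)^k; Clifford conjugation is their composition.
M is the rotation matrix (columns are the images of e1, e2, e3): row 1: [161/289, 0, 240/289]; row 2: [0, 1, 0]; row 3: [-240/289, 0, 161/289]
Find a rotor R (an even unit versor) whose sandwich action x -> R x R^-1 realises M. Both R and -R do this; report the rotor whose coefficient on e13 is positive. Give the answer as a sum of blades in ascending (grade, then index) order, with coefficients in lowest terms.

Method: write R = a + b12*e12 + b13*e13 + b23*e23 with a^2 + b12^2 + b13^2 + b23^2 = 1 (so R^-1 = ~R). Expanding the columns R e_j ~R gives tr M = 4a^2 - 1 and, from the antisymmetric part, M21 - M12 = -4a*b12, M13 - M31 = 4a*b13, M32 - M23 = -4a*b23.
Here tr M = 611/289, so a^2 = (1 + tr M)/4 = 225/289 and a = ±15/17. Taking a = 15/17: M21 - M12 = 0, M13 - M31 = 480/289, M32 - M23 = 0, giving b12 = 0, b13 = 8/17, b23 = 0, i.e. R = 15/17 + 8/17*e13.
Its e13 coefficient is already positive.
Answer: 15/17 + 8/17*e13. Sheet selection: the two-to-one cover makes ±R indistinguishable at the matrix level (trace 611/289), so uniqueness comes from the required sign on e13.


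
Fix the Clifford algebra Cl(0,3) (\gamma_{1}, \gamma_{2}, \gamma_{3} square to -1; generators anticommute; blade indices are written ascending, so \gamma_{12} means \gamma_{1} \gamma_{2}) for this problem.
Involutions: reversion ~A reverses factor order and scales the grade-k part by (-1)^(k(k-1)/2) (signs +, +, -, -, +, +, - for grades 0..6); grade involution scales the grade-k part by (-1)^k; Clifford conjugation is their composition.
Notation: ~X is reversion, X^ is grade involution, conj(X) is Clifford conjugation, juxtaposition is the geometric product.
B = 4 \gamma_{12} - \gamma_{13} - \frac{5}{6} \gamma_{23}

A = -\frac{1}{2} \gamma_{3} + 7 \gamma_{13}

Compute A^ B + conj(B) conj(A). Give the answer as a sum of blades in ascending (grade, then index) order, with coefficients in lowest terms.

first term: 7 - \frac{1}{2} \gamma_{1} - \frac{5}{12} \gamma_{2} - \frac{35}{6} \gamma_{12} - 28 \gamma_{23} + 2 \gamma_{123}
second term: 7 - \frac{1}{2} \gamma_{1} - \frac{5}{12} \gamma_{2} + \frac{35}{6} \gamma_{12} + 28 \gamma_{23} - 2 \gamma_{123}
Answer: 14 - \gamma_{1} - \frac{5}{6} \gamma_{2}


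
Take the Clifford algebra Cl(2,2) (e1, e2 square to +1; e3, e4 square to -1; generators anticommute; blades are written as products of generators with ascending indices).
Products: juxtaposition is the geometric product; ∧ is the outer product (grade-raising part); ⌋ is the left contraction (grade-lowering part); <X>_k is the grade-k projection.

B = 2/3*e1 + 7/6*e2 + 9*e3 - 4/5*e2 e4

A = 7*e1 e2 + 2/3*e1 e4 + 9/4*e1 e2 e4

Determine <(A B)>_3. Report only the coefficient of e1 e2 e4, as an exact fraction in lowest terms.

step 1: 191/30*e1 - 14/3*e2 - 4/9*e4 - 8/15*e1 e2 - 329/40*e1 e4 + 3/2*e2 e4 + 63*e1 e2 e3 - 7/9*e1 e2 e4 - 6*e1 e3 e4 - 81/4*e1 e2 e3 e4
step 2: 63*e1 e2 e3 - 7/9*e1 e2 e4 - 6*e1 e3 e4
Answer: -7/9


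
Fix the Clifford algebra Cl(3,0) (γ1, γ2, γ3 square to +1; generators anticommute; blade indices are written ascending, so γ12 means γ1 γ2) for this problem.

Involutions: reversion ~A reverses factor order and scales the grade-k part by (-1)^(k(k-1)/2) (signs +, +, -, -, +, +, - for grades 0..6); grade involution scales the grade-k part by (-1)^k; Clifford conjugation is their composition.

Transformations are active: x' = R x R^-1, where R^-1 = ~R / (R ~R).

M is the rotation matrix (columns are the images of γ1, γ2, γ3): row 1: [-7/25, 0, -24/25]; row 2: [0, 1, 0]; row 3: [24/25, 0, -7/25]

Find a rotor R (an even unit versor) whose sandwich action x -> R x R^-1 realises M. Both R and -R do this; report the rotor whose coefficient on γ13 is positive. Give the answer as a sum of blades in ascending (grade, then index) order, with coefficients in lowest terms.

Method: write R = a + b12*γ12 + b13*γ13 + b23*γ23 with a^2 + b12^2 + b13^2 + b23^2 = 1 (so R^-1 = ~R). Expanding the columns R e_j ~R gives tr M = 4a^2 - 1 and, from the antisymmetric part, M21 - M12 = -4a*b12, M13 - M31 = 4a*b13, M32 - M23 = -4a*b23.
Here tr M = 11/25, so a^2 = (1 + tr M)/4 = 9/25 and a = ±3/5. Taking a = 3/5: M21 - M12 = 0, M13 - M31 = -48/25, M32 - M23 = 0, giving b12 = 0, b13 = -4/5, b23 = 0, i.e. R = 3/5 - 4/5*γ13.
Its γ13 coefficient is negative, so report the other preimage -R.
Answer: -3/5 + 4/5*γ13. Uniqueness: Spin(3) -> SO(3) maps R and -R to the same rotation of trace 11/25; fixing the sign of the γ13 coefficient removes the ambiguity.


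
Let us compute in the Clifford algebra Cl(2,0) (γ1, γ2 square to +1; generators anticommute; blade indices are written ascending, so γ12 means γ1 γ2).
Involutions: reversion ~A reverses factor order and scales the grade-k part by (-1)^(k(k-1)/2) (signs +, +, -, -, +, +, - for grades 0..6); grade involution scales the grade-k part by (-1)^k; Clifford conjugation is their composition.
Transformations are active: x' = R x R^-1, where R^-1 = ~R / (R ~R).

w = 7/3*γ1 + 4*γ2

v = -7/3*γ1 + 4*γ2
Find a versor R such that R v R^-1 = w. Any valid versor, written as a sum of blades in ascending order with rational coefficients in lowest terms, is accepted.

A norm check does it: q(v) = q(w) = 193/9, hence R = v + w = 8*γ2 realises the map — parallel part kept, (v - w)/2 negated, v carried to w.
Answer: 8*γ2


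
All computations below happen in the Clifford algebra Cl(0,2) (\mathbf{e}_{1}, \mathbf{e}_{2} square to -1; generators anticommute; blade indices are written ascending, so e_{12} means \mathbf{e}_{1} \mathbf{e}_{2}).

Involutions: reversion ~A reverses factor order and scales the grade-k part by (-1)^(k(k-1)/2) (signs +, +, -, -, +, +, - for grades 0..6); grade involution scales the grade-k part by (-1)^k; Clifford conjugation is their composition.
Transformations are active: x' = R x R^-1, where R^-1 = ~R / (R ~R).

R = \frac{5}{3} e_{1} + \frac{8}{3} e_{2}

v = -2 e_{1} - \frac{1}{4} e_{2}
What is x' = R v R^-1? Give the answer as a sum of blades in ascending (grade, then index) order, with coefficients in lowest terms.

~R = \frac{5}{3} e_{1} + \frac{8}{3} e_{2}, and R ~R = -\frac{89}{9}, so R^-1 = ~R / (-\frac{89}{9}).
R v = 4 + \frac{59}{12} e_{12}
Answer: \frac{58}{89} e_{1} - \frac{679}{356} e_{2}


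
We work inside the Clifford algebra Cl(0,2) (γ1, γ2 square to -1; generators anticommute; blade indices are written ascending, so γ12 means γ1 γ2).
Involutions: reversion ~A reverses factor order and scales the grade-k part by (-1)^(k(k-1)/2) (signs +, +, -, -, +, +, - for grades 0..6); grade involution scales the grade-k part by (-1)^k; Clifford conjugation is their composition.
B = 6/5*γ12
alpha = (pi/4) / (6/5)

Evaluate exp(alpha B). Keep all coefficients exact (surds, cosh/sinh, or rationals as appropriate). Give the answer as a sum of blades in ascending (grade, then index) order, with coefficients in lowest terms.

B^2 = (6/5)^2*(γ12)^2 = 36/25*(-1) = -36/25 (a basis 2-blade squares to minus the product of its generators' squares).
B^2 = -36/25 — B^2 < 0, so the exponential closes trigonometrically: l = 6/5, alpha*l = pi/4, so exp(alpha B) = cos(pi/4) + (sin(pi/4)/(6/5))*B = sqrt(2)/2 + (5*sqrt(2)/12)*B.
Answer: sqrt(2)/2 + sqrt(2)/2*γ12


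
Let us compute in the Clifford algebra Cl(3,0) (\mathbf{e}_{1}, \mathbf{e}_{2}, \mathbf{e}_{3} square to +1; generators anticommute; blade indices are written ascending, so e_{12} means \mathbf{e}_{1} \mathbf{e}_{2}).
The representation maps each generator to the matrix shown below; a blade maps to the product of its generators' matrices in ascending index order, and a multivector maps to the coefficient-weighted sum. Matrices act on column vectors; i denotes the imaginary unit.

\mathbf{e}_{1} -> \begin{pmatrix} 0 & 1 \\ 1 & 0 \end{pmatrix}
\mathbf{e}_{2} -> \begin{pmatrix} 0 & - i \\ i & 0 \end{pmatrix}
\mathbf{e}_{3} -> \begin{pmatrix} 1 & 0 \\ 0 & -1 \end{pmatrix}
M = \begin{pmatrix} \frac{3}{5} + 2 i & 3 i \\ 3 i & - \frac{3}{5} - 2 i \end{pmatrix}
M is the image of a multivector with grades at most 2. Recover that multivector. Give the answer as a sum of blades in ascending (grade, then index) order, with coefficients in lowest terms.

Method: 1, rho(e_{1}), rho(e_{2}), rho(e_{3}) form a trace-orthogonal basis of the 2x2 complex matrices (tr(X Y) = 2 if X = Y, else 0), so M = m0*1 + m1*rho(e_{1}) + m2*rho(e_{2}) + m3*rho(e_{3}) with m0 = tr(M)/2 = 0, m1 = tr(M rho(e_{1}))/2 = 3 i, m2 = tr(M rho(e_{2}))/2 = 0, m3 = tr(M rho(e_{3}))/2 = \frac{3}{5} + 2 i.
Multiplying table entries, the bivector images are rho(e_{12}) = i*rho(e_{3}), rho(e_{13}) = -i*rho(e_{2}), rho(e_{23}) = i*rho(e_{1}); with real blade coefficients the real parts of m0..m3 are the coefficients of 1, e_{1}, e_{2}, e_{3} and the imaginary parts give the bivectors (e_{23}: Im m1, e_{13}: -Im m2, e_{12}: Im m3).
Answer: \frac{3}{5} e_{3} + 2 e_{12} + 3 e_{23}


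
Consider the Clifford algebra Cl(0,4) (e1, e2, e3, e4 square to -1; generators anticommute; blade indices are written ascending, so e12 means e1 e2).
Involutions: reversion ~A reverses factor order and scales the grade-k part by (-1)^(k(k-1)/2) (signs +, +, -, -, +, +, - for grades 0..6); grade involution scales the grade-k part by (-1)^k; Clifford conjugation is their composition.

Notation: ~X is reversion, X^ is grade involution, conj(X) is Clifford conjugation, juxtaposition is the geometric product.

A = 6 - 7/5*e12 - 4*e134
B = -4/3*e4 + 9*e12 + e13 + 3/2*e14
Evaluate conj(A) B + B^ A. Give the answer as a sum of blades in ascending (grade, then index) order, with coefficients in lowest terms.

first term: -63/5 - 6*e3 - 4*e4 + 54*e12 + 2/3*e13 + 9*e14 + 7/5*e23 + 21/10*e24 - 28/15*e124 + 36*e234
second term: 63/5 - 6*e3 + 12*e4 + 54*e12 + 34/3*e13 + 9*e14 + 7/5*e23 + 21/10*e24 - 28/15*e124 - 36*e234
Answer: -12*e3 + 8*e4 + 108*e12 + 12*e13 + 18*e14 + 14/5*e23 + 21/5*e24 - 56/15*e124


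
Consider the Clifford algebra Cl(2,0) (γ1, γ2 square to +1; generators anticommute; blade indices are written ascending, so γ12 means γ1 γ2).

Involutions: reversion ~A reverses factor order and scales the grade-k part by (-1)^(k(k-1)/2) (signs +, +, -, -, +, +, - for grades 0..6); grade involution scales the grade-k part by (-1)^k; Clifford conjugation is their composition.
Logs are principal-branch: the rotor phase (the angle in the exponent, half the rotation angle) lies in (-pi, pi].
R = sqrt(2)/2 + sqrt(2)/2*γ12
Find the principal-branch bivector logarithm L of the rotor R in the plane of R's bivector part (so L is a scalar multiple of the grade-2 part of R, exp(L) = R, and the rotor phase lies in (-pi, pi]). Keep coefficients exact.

The scalar part of R is sqrt(2)/2, which fixes the principal-branch rotor phase; the unit plane is then the bivector part divided by the sine of that phase, and L is that plane scaled by the phase.
Concretely: cos(phase) = sqrt(2)/2 gives phase = ±pi/4, and since phase/sin(phase) is even the sign is immaterial: L = (phase/sin(phase)) * <R>_2 = (sqrt(2)*pi/4) * <R>_2.
Answer: pi/4*γ12


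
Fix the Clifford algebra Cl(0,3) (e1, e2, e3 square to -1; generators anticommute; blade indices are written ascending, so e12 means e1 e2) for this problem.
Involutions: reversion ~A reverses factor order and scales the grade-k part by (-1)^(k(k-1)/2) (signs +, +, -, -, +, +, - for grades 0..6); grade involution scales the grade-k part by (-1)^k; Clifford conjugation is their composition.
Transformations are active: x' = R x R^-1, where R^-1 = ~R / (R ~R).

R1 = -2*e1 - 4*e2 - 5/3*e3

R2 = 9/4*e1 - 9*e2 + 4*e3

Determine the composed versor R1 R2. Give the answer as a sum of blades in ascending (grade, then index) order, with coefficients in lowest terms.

Distribute over the terms of R1 (each basis-blade product reordered to ascending indices, repeated generators contracted through their squares):
(-2*e1) R2 = 9/2 + 18*e12 - 8*e13
(-4*e2) R2 = -36 + 9*e12 - 16*e23
(-5/3*e3) R2 = 20/3 + 15/4*e13 - 15*e23
Summing the partial products and collecting blades:
Answer: -149/6 + 27*e12 - 17/4*e13 - 31*e23


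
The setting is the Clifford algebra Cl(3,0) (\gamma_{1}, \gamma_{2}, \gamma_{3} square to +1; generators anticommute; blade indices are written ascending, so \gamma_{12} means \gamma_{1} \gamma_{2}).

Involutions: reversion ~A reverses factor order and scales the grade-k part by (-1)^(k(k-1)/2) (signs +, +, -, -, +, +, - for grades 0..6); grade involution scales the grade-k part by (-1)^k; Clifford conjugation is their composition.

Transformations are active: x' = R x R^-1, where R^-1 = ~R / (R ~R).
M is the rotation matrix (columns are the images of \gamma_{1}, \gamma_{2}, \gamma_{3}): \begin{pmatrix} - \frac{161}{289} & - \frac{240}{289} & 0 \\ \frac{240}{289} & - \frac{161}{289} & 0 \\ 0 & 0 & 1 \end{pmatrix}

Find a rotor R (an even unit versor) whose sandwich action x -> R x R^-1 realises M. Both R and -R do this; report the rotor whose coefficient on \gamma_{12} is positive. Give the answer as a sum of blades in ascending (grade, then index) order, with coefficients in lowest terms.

Method: write R = a + b12*\gamma_{12} + b13*\gamma_{13} + b23*\gamma_{23} with a^2 + b12^2 + b13^2 + b23^2 = 1 (so R^-1 = ~R). Expanding the columns R e_j ~R gives tr M = 4a^2 - 1 and, from the antisymmetric part, M21 - M12 = -4a*b12, M13 - M31 = 4a*b13, M32 - M23 = -4a*b23.
Here tr M = -\frac{33}{289}, so a^2 = (1 + tr M)/4 = \frac{64}{289} and a = ±\frac{8}{17}. Taking a = \frac{8}{17}: M21 - M12 = \frac{480}{289}, M13 - M31 = 0, M32 - M23 = 0, giving b12 = -\frac{15}{17}, b13 = 0, b23 = 0, i.e. R = \frac{8}{17} - \frac{15}{17} \gamma_{12}.
Its \gamma_{12} coefficient is negative, so report the other preimage -R.
Answer: -\frac{8}{17} + \frac{15}{17} \gamma_{12}. Uniqueness: Spin(3) -> SO(3) maps R and -R to the same rotation of trace -\frac{33}{289}; fixing the sign of the \gamma_{12} coefficient removes the ambiguity.


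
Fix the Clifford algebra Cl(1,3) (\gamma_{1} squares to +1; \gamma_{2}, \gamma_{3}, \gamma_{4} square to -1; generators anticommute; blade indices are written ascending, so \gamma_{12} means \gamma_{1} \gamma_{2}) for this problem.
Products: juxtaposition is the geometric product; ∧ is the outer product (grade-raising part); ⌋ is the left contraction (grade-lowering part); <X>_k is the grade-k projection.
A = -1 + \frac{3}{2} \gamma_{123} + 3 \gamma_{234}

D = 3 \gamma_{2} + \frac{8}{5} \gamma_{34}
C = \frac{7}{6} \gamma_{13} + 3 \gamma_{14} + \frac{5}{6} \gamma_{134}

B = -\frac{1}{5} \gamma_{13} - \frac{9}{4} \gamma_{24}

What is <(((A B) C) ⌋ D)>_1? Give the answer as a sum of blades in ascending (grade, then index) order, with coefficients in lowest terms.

step 1: \frac{3}{10} \gamma_{2} - \frac{27}{4} \gamma_{3} + \frac{1}{5} \gamma_{13} + \frac{9}{4} \gamma_{24} + \frac{3}{5} \gamma_{124} - \frac{27}{8} \gamma_{134}
step 2: \frac{731}{240} - \frac{63}{8} \gamma_{1} - \frac{9}{5} \gamma_{2} + \frac{81}{8} \gamma_{3} - \frac{181}{48} \gamma_{4} - \frac{27}{4} \gamma_{12} - \frac{45}{8} \gamma_{14} + \frac{1}{2} \gamma_{23} - \frac{3}{5} \gamma_{34} + \frac{61}{40} \gamma_{123} - \frac{9}{10} \gamma_{124} + \frac{81}{4} \gamma_{134} - \frac{7}{10} \gamma_{234} - \frac{23}{8} \gamma_{1234}
step 3: \frac{159}{25} + \frac{731}{80} \gamma_{2} - \frac{181}{30} \gamma_{3} - \frac{81}{5} \gamma_{4} + \frac{731}{150} \gamma_{34}
step 4: \frac{731}{80} \gamma_{2} - \frac{181}{30} \gamma_{3} - \frac{81}{5} \gamma_{4}
Answer: \frac{731}{80} \gamma_{2} - \frac{181}{30} \gamma_{3} - \frac{81}{5} \gamma_{4}


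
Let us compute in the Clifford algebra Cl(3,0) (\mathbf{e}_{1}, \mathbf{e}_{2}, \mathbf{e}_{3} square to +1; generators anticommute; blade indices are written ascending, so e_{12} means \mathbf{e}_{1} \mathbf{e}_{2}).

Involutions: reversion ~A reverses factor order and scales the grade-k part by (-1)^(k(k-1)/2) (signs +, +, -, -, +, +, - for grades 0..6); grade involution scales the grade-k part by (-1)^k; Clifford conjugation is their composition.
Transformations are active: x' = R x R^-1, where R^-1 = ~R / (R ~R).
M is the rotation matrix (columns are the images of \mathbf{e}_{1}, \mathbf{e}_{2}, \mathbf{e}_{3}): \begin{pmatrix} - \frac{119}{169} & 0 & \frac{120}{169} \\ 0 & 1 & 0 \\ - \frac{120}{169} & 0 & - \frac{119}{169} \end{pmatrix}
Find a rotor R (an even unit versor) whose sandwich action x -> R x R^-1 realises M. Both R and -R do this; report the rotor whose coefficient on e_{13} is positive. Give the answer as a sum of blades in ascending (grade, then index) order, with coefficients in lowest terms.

Method: write R = a + b12*e_{12} + b13*e_{13} + b23*e_{23} with a^2 + b12^2 + b13^2 + b23^2 = 1 (so R^-1 = ~R). Expanding the columns R e_j ~R gives tr M = 4a^2 - 1 and, from the antisymmetric part, M21 - M12 = -4a*b12, M13 - M31 = 4a*b13, M32 - M23 = -4a*b23.
Here tr M = -\frac{69}{169}, so a^2 = (1 + tr M)/4 = \frac{25}{169} and a = ±\frac{5}{13}. Taking a = \frac{5}{13}: M21 - M12 = 0, M13 - M31 = \frac{240}{169}, M32 - M23 = 0, giving b12 = 0, b13 = \frac{12}{13}, b23 = 0, i.e. R = \frac{5}{13} + \frac{12}{13} e_{13}.
Its e_{13} coefficient is already positive.
Answer: \frac{5}{13} + \frac{12}{13} e_{13}. Key observation: the double cover Spin(3) -> SO(3) sends R and -R to the same matrix (trace -\frac{69}{169} here), so the stated sign of the e_{13} coefficient is what selects one sheet.


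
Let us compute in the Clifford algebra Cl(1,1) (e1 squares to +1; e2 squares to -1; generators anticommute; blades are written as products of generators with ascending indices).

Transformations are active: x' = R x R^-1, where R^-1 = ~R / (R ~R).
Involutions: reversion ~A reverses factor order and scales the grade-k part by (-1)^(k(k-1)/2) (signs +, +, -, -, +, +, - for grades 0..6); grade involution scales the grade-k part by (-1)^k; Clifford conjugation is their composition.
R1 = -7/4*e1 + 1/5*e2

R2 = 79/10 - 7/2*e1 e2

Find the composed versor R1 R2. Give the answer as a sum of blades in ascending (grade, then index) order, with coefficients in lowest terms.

Distribute over the terms of R1 (each basis-blade product reordered to ascending indices, repeated generators contracted through their squares):
(-7/4*e1) R2 = -553/40*e1 + 49/8*e2
(1/5*e2) R2 = -7/10*e1 + 79/50*e2
Summing the partial products and collecting blades:
Answer: -581/40*e1 + 1541/200*e2


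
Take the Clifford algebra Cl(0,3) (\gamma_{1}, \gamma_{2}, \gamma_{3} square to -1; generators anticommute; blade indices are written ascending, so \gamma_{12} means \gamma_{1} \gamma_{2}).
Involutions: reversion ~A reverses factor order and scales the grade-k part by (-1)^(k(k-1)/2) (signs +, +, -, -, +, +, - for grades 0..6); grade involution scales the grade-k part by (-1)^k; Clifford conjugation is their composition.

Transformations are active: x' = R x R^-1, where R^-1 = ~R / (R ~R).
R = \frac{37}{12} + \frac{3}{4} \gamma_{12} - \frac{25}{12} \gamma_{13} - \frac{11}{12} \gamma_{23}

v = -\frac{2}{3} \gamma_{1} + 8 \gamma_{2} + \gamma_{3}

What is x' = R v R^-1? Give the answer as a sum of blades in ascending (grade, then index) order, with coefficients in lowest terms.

~R = \frac{37}{12} - \frac{3}{4} \gamma_{12} + \frac{25}{12} \gamma_{13} + \frac{11}{12} \gamma_{23}, and R ~R = \frac{61}{4}, so R^-1 = ~R / (\frac{61}{4}).
R v = -\frac{215}{36} \gamma_{1} + \frac{301}{12} \gamma_{2} - \frac{103}{36} \gamma_{3} + \frac{649}{36} \gamma_{123}
Answer: -\frac{6449}{1647} \gamma_{1} + \frac{11642}{1647} \gamma_{2} - \frac{632}{1647} \gamma_{3}


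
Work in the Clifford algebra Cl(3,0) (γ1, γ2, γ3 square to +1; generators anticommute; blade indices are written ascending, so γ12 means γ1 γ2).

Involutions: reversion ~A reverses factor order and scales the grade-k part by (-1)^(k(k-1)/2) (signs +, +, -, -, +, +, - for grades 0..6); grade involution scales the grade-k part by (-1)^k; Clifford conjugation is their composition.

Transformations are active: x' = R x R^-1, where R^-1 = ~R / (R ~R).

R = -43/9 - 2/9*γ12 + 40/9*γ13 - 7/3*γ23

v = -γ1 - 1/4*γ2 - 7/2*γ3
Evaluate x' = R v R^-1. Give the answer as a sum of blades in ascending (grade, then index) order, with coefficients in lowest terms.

~R = -43/9 + 2/9*γ12 - 40/9*γ13 + 7/3*γ23, and R ~R = 1298/27, so R^-1 = ~R / (1298/27).
R v = -193/18*γ1 + 329/36*γ2 + 247/12*γ3 + 38/9*γ123
Answer: 10597/3894*γ1 - 4570/1947*γ2 - 4909/7788*γ3


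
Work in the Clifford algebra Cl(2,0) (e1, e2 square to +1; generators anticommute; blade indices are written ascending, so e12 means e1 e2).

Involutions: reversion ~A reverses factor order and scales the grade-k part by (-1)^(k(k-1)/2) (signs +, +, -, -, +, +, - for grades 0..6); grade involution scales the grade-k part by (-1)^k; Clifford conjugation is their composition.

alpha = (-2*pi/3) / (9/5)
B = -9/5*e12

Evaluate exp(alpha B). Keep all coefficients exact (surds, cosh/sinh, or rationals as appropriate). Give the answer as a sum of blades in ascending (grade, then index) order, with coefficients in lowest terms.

B^2 = (-9/5)^2*(e12)^2 = 81/25*(-1) = -81/25 (a basis 2-blade squares to minus the product of its generators' squares).
B^2 = -81/25 — B^2 < 0, so the exponential closes trigonometrically: l = 9/5, alpha*l = -2*pi/3, so exp(alpha B) = cos(-2*pi/3) + (sin(-2*pi/3)/(9/5))*B = -1/2 + (-5*sqrt(3)/18)*B.
Answer: -1/2 + sqrt(3)/2*e12


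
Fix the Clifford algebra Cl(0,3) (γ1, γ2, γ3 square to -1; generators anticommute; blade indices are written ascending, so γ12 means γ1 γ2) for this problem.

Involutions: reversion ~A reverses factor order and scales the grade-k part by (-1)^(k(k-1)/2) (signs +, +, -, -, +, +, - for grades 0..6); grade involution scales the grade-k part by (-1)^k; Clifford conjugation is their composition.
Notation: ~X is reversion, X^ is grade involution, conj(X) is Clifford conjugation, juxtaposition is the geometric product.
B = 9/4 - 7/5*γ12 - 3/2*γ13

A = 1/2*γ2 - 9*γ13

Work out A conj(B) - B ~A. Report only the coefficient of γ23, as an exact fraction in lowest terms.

first term: 27/2 + 7/10*γ1 + 9/8*γ2 - 81/4*γ13 + 63/5*γ23 - 3/4*γ123
second term: 27/2 + 7/10*γ1 + 9/8*γ2 + 81/4*γ13 - 63/5*γ23 + 3/4*γ123
Answer: 126/5


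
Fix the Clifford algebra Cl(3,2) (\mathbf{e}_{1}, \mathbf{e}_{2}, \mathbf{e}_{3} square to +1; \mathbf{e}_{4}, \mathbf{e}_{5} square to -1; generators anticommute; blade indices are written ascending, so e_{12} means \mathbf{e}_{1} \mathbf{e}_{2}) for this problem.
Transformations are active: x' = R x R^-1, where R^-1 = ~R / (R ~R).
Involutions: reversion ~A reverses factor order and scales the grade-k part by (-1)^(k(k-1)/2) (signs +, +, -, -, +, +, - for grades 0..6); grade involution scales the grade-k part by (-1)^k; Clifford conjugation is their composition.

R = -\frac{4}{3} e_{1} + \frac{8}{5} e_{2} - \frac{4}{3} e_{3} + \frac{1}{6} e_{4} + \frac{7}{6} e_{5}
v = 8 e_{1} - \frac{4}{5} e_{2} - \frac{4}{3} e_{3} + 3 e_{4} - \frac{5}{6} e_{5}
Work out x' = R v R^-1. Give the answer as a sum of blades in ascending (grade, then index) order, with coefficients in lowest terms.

~R = -\frac{4}{3} e_{1} + \frac{8}{5} e_{2} - \frac{4}{3} e_{3} + \frac{1}{6} e_{4} + \frac{7}{6} e_{5}, and R ~R = \frac{709}{150}, so R^-1 = ~R / (\frac{709}{150}).
R v = -\frac{2909}{300} - \frac{176}{15} e_{12} + \frac{112}{9} e_{13} - \frac{16}{3} e_{14} - \frac{74}{9} e_{15} - \frac{16}{5} e_{23} + \frac{74}{15} e_{24} - \frac{2}{5} e_{25} - \frac{34}{9} e_{34} + \frac{8}{3} e_{35} - \frac{131}{36} e_{45}
Answer: -\frac{5380}{2127} e_{1} - \frac{20436}{3545} e_{2} + \frac{4824}{709} e_{3} - \frac{15671}{4254} e_{4} - \frac{2803}{709} e_{5}


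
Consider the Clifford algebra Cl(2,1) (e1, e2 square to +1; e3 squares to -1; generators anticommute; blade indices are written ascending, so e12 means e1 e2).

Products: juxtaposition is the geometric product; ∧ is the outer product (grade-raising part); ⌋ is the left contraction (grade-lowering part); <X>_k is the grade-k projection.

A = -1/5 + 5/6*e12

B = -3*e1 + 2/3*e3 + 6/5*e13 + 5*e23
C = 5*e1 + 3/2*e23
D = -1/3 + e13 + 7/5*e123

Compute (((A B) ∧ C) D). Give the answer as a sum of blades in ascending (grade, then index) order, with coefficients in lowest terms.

step 1: 3/5*e1 + 5/2*e2 - 2/15*e3 + 589/150*e13 - 2*e23 + 5/9*e123
step 2: -25/2*e12 + 2/3*e13 - 91/10*e123
step 3: -1811/150 + 49/6*e2 + 35/2*e3 + 25/6*e12 - 2/9*e13 + 25/2*e23 + 91/30*e123
Answer: -1811/150 + 49/6*e2 + 35/2*e3 + 25/6*e12 - 2/9*e13 + 25/2*e23 + 91/30*e123


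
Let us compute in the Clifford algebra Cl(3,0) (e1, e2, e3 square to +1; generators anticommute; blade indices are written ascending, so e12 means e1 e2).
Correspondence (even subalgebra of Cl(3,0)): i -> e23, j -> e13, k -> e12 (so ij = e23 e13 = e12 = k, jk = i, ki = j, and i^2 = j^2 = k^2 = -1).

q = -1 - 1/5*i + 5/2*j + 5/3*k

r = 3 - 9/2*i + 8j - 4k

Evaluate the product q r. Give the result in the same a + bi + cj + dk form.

In blades: q = -1 + 5/3*e12 + 5/2*e13 - 1/5*e23, r = 3 - 4*e12 + 8*e13 - 9/2*e23.
Distribute q over r term by term (generator squares from the signature, products reordered to ascending indices): (-1)*r = -3 + 4*e12 - 8*e13 + 9/2*e23; (5/3*e12)*r = 20/3 + 5*e12 - 15/2*e13 - 40/3*e23; (5/2*e13)*r = -20 + 45/4*e12 + 15/2*e13 - 10*e23; (-1/5*e23)*r = -9/10 - 8/5*e12 - 4/5*e13 - 3/5*e23.
Sum: -517/30 + 373/20*e12 - 44/5*e13 - 583/30*e23; translating back through the correspondence:
Answer: -517/30 - 583/30*i - 44/5*j + 373/20*k


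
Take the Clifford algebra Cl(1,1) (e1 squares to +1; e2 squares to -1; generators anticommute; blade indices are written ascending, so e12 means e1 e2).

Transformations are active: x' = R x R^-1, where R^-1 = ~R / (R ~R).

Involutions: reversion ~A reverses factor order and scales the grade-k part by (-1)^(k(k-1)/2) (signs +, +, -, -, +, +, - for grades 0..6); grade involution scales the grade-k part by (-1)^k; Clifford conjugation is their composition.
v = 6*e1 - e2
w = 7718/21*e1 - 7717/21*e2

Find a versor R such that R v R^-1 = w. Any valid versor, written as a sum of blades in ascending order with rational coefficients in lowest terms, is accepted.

A norm check does it: q(v) = q(w) = 35, hence R = v + w = 7844/21*e1 - 7738/21*e2 realises the map — parallel part kept, (v - w)/2 negated, v carried to w.
Answer: 7844/21*e1 - 7738/21*e2


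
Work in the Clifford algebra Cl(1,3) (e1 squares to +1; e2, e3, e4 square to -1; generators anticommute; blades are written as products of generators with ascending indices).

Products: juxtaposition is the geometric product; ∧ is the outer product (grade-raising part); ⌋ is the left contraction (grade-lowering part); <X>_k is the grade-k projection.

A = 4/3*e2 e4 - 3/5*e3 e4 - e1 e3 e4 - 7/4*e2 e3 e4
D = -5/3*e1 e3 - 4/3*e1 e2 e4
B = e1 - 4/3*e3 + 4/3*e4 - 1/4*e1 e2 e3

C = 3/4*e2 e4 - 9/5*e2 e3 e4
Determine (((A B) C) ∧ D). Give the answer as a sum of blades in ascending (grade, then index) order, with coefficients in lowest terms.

step 1: -16/9*e2 + 4/5*e3 + 4/5*e4 + 4/3*e1 e3 + 85/48*e1 e4 + 7/3*e2 e3 + 31/12*e2 e4 - e3 e4 + 89/60*e1 e2 e4 - 4/15*e1 e3 e4 + 16/9*e2 e3 e4 + 7/4*e1 e2 e3 e4
step 2: -411/80 - 341/80*e1 - 6/5*e2 - 199/60*e3 + 83/15*e4 + 1357/1600*e1 e2 - 543/400*e1 e3 + 219/100*e2 e3 - 36/25*e2 e4 - 29/20*e3 e4 + 271/80*e1 e2 e3 - 12/5*e1 e2 e4 - 3/5*e2 e3 e4 - e1 e2 e3 e4
step 3: 137/16*e1 e3 - 2*e1 e2 e3 + 137/20*e1 e2 e4 - 83/9*e1 e3 e4 + 91/45*e1 e2 e3 e4
Answer: 137/16*e1 e3 - 2*e1 e2 e3 + 137/20*e1 e2 e4 - 83/9*e1 e3 e4 + 91/45*e1 e2 e3 e4


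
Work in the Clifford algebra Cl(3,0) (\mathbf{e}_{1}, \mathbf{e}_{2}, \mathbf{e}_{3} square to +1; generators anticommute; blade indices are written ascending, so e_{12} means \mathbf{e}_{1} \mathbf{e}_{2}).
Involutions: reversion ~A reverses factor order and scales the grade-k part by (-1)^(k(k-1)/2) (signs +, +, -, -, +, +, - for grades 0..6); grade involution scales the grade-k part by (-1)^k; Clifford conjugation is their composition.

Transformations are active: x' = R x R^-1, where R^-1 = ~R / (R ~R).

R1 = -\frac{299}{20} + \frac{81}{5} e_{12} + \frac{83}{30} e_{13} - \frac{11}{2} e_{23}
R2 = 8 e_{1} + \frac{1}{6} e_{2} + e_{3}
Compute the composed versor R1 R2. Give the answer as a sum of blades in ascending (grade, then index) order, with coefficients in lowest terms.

Distribute over the terms of R2 (each basis-blade product reordered to ascending indices, repeated generators contracted through their squares):
R1 (8 e_{1}) = -\frac{598}{5} e_{1} - \frac{648}{5} e_{2} - \frac{332}{15} e_{3} - 44 e_{123}
R1 (\frac{1}{6} e_{2}) = \frac{27}{10} e_{1} - \frac{299}{120} e_{2} + \frac{11}{12} e_{3} - \frac{83}{180} e_{123}
R1 (e_{3}) = \frac{83}{30} e_{1} - \frac{11}{2} e_{2} - \frac{299}{20} e_{3} + \frac{81}{5} e_{123}
Summing the partial products and collecting blades:
Answer: -\frac{1712}{15} e_{1} - \frac{16511}{120} e_{2} - \frac{217}{6} e_{3} - \frac{5087}{180} e_{123}


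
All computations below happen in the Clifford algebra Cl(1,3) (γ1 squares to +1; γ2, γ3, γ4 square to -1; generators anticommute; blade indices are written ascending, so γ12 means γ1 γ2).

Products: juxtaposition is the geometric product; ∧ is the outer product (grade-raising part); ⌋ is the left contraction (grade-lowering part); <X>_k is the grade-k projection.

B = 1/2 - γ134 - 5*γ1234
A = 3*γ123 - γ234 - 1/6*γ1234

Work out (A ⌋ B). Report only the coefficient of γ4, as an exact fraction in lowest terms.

step 1: -5/6 - 5*γ1 + 15*γ4
Answer: 15


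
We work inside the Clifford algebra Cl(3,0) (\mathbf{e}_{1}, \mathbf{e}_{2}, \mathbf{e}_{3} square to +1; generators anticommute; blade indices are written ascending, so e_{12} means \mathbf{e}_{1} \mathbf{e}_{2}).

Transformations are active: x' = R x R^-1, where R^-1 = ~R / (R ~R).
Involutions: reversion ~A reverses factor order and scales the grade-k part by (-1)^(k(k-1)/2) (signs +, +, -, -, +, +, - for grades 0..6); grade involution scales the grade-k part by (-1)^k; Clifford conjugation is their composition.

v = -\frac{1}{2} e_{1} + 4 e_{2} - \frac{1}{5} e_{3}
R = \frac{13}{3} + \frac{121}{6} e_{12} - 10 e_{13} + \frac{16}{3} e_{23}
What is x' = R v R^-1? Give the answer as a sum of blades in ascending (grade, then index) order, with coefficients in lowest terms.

~R = \frac{13}{3} - \frac{121}{6} e_{12} + 10 e_{13} - \frac{16}{3} e_{23}, and R ~R = \frac{6647}{12}, so R^-1 = ~R / (\frac{6647}{12}).
R v = \frac{161}{2} e_{1} + \frac{527}{20} e_{2} - \frac{136}{5} e_{3} + \frac{333}{10} e_{123}
Answer: \frac{9387}{3910} e_{1} - \frac{79278}{33235} e_{2} + \frac{73089}{33235} e_{3}


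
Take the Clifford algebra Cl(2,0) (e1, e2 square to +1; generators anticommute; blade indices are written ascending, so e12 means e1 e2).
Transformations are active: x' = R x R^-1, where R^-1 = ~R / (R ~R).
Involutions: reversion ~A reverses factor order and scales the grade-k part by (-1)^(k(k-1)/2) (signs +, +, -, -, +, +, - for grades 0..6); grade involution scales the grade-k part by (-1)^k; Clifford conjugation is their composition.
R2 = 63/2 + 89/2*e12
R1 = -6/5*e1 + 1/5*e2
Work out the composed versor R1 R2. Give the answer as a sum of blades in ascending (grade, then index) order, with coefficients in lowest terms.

Distribute over the terms of R1 (each basis-blade product reordered to ascending indices, repeated generators contracted through their squares):
(-6/5*e1) R2 = -189/5*e1 - 267/5*e2
(1/5*e2) R2 = -89/10*e1 + 63/10*e2
Summing the partial products and collecting blades:
Answer: -467/10*e1 - 471/10*e2


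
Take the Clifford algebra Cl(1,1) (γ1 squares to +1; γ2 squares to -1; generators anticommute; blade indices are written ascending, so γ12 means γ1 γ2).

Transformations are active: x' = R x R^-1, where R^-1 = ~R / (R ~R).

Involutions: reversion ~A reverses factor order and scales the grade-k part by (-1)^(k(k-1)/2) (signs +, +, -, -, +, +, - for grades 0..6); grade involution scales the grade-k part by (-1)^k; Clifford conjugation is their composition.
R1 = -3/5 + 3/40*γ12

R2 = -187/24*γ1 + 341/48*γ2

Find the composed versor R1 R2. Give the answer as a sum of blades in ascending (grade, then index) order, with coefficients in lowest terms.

Distribute over the terms of R1 (each basis-blade product reordered to ascending indices, repeated generators contracted through their squares):
(-3/5) R2 = 187/40*γ1 - 341/80*γ2
(3/40*γ12) R2 = -341/640*γ1 + 187/320*γ2
Summing the partial products and collecting blades:
Answer: 2651/640*γ1 - 1177/320*γ2
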